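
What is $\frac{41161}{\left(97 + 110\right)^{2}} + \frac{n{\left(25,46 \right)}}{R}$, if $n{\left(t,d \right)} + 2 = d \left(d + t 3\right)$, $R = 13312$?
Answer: $\frac{15122059}{10969344} \approx 1.3786$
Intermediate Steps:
$n{\left(t,d \right)} = -2 + d \left(d + 3 t\right)$ ($n{\left(t,d \right)} = -2 + d \left(d + t 3\right) = -2 + d \left(d + 3 t\right)$)
$\frac{41161}{\left(97 + 110\right)^{2}} + \frac{n{\left(25,46 \right)}}{R} = \frac{41161}{\left(97 + 110\right)^{2}} + \frac{-2 + 46^{2} + 3 \cdot 46 \cdot 25}{13312} = \frac{41161}{207^{2}} + \left(-2 + 2116 + 3450\right) \frac{1}{13312} = \frac{41161}{42849} + 5564 \cdot \frac{1}{13312} = 41161 \cdot \frac{1}{42849} + \frac{107}{256} = \frac{41161}{42849} + \frac{107}{256} = \frac{15122059}{10969344}$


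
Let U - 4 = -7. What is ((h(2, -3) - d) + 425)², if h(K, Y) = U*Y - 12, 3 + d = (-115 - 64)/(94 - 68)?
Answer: 126090441/676 ≈ 1.8652e+5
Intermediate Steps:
U = -3 (U = 4 - 7 = -3)
d = -257/26 (d = -3 + (-115 - 64)/(94 - 68) = -3 - 179/26 = -257/26 ≈ -9.8846)
h(K, Y) = -12 - 3*Y (h(K, Y) = -3*Y - 12 = -12 - 3*Y)
((h(2, -3) - d) + 425)² = (((-12 - 3*(-3)) - 1*(-257/26)) + 425)² = (((-12 + 9) + 257/26) + 425)² = ((-3 + 257/26) + 425)² = (179/26 + 425)² = (11229/26)² = 126090441/676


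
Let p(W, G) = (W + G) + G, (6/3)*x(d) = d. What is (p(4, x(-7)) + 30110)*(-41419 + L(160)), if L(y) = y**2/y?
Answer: -1242184713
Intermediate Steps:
x(d) = d/2
p(W, G) = W + 2*G (p(W, G) = (G + W) + G = W + 2*G)
L(y) = y
(p(4, x(-7)) + 30110)*(-41419 + L(160)) = ((4 + 2*((1/2)*(-7))) + 30110)*(-41419 + 160) = ((4 + 2*(-7/2)) + 30110)*(-41259) = ((4 - 7) + 30110)*(-41259) = (-3 + 30110)*(-41259) = 30107*(-41259) = -1242184713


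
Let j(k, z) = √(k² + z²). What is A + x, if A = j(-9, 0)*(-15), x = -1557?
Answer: -1692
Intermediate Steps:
A = -135 (A = √((-9)² + 0²)*(-15) = √(81 + 0)*(-15) = √81*(-15) = 9*(-15) = -135)
A + x = -135 - 1557 = -1692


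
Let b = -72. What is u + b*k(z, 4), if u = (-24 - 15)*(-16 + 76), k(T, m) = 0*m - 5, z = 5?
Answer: -1980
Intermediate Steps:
k(T, m) = -5 (k(T, m) = 0 - 5 = -5)
u = -2340 (u = -39*60 = -2340)
u + b*k(z, 4) = -2340 - 72*(-5) = -2340 + 360 = -1980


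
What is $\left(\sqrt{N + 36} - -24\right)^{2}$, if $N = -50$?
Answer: $\left(24 + i \sqrt{14}\right)^{2} \approx 562.0 + 179.6 i$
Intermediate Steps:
$\left(\sqrt{N + 36} - -24\right)^{2} = \left(\sqrt{-50 + 36} - -24\right)^{2} = \left(\sqrt{-14} + 24\right)^{2} = \left(i \sqrt{14} + 24\right)^{2} = \left(24 + i \sqrt{14}\right)^{2}$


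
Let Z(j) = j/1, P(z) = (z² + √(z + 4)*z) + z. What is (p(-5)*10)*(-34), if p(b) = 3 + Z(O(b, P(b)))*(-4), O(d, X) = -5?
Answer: -7820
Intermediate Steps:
P(z) = z + z² + z*√(4 + z) (P(z) = (z² + √(4 + z)*z) + z = (z² + z*√(4 + z)) + z = z + z² + z*√(4 + z))
Z(j) = j (Z(j) = j*1 = j)
p(b) = 23 (p(b) = 3 - 5*(-4) = 3 + 20 = 23)
(p(-5)*10)*(-34) = (23*10)*(-34) = 230*(-34) = -7820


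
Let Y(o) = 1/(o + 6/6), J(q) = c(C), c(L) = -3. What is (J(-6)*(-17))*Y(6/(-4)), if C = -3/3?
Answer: -102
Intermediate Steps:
C = -1 (C = -3*⅓ = -1)
J(q) = -3
Y(o) = 1/(1 + o) (Y(o) = 1/(o + 6*(⅙)) = 1/(o + 1) = 1/(1 + o))
(J(-6)*(-17))*Y(6/(-4)) = (-3*(-17))/(1 + 6/(-4)) = 51/(1 + 6*(-¼)) = 51/(1 - 3/2) = 51/(-½) = 51*(-2) = -102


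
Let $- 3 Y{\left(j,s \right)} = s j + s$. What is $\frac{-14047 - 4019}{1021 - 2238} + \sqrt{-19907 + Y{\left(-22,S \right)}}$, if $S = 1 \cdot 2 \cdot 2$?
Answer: $\frac{18066}{1217} + i \sqrt{19879} \approx 14.845 + 140.99 i$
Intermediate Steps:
$S = 4$ ($S = 2 \cdot 2 = 4$)
$Y{\left(j,s \right)} = - \frac{s}{3} - \frac{j s}{3}$ ($Y{\left(j,s \right)} = - \frac{s j + s}{3} = - \frac{j s + s}{3} = - \frac{s + j s}{3} = - \frac{s}{3} - \frac{j s}{3}$)
$\frac{-14047 - 4019}{1021 - 2238} + \sqrt{-19907 + Y{\left(-22,S \right)}} = \frac{-14047 - 4019}{1021 - 2238} + \sqrt{-19907 - \frac{4 \left(1 - 22\right)}{3}} = - \frac{18066}{-1217} + \sqrt{-19907 - \frac{4}{3} \left(-21\right)} = \left(-18066\right) \left(- \frac{1}{1217}\right) + \sqrt{-19907 + 28} = \frac{18066}{1217} + \sqrt{-19879} = \frac{18066}{1217} + i \sqrt{19879}$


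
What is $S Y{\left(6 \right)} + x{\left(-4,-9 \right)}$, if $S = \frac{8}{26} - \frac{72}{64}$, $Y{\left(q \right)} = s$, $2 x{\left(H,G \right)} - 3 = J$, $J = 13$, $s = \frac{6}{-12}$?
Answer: $\frac{1749}{208} \approx 8.4087$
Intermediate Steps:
$s = - \frac{1}{2}$ ($s = 6 \left(- \frac{1}{12}\right) = - \frac{1}{2} \approx -0.5$)
$x{\left(H,G \right)} = 8$ ($x{\left(H,G \right)} = \frac{3}{2} + \frac{1}{2} \cdot 13 = \frac{3}{2} + \frac{13}{2} = 8$)
$Y{\left(q \right)} = - \frac{1}{2}$
$S = - \frac{85}{104}$ ($S = 8 \cdot \frac{1}{26} - \frac{9}{8} = \frac{4}{13} - \frac{9}{8} = - \frac{85}{104} \approx -0.81731$)
$S Y{\left(6 \right)} + x{\left(-4,-9 \right)} = \left(- \frac{85}{104}\right) \left(- \frac{1}{2}\right) + 8 = \frac{85}{208} + 8 = \frac{1749}{208}$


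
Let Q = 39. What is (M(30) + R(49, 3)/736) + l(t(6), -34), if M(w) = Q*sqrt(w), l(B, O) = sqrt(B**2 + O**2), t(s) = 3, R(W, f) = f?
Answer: 3/736 + sqrt(1165) + 39*sqrt(30) ≈ 247.75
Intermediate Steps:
M(w) = 39*sqrt(w)
(M(30) + R(49, 3)/736) + l(t(6), -34) = (39*sqrt(30) + 3/736) + sqrt(3**2 + (-34)**2) = (39*sqrt(30) + 3*(1/736)) + sqrt(9 + 1156) = (39*sqrt(30) + 3/736) + sqrt(1165) = (3/736 + 39*sqrt(30)) + sqrt(1165) = 3/736 + sqrt(1165) + 39*sqrt(30)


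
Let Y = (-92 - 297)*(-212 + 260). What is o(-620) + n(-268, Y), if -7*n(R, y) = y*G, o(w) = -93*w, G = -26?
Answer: -81852/7 ≈ -11693.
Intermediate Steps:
Y = -18672 (Y = -389*48 = -18672)
n(R, y) = 26*y/7 (n(R, y) = -y*(-26)/7 = -(-26)*y/7 = 26*y/7)
o(-620) + n(-268, Y) = -93*(-620) + (26/7)*(-18672) = 57660 - 485472/7 = -81852/7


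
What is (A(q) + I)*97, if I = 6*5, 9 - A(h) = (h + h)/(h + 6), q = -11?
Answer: 16781/5 ≈ 3356.2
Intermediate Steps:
A(h) = 9 - 2*h/(6 + h) (A(h) = 9 - (h + h)/(h + 6) = 9 - 2*h/(6 + h))
I = 30
(A(q) + I)*97 = ((54 + 7*(-11))/(6 - 11) + 30)*97 = ((54 - 77)/(-5) + 30)*97 = (-1/5*(-23) + 30)*97 = (23/5 + 30)*97 = (173/5)*97 = 16781/5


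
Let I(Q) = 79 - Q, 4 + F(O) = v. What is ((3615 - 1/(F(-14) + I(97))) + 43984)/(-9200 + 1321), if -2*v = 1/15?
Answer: -31462969/5208019 ≈ -6.0413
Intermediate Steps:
v = -1/30 (v = -½/15 = -½*1/15 = -1/30 ≈ -0.033333)
F(O) = -121/30 (F(O) = -4 - 1/30 = -121/30)
((3615 - 1/(F(-14) + I(97))) + 43984)/(-9200 + 1321) = ((3615 - 1/(-121/30 + (79 - 1*97))) + 43984)/(-9200 + 1321) = ((3615 - 1/(-121/30 + (79 - 97))) + 43984)/(-7879) = ((3615 - 1/(-121/30 - 18)) + 43984)*(-1/7879) = ((3615 - 1/(-661/30)) + 43984)*(-1/7879) = ((3615 - 1*(-30/661)) + 43984)*(-1/7879) = ((3615 + 30/661) + 43984)*(-1/7879) = (2389545/661 + 43984)*(-1/7879) = (31462969/661)*(-1/7879) = -31462969/5208019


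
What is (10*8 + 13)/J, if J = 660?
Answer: 31/220 ≈ 0.14091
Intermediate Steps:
(10*8 + 13)/J = (10*8 + 13)/660 = (80 + 13)*(1/660) = 93*(1/660) = 31/220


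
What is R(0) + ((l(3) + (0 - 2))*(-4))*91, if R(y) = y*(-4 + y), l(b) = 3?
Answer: -364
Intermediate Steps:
R(0) + ((l(3) + (0 - 2))*(-4))*91 = 0*(-4 + 0) + ((3 + (0 - 2))*(-4))*91 = 0*(-4) + ((3 - 2)*(-4))*91 = 0 + (1*(-4))*91 = 0 - 4*91 = 0 - 364 = -364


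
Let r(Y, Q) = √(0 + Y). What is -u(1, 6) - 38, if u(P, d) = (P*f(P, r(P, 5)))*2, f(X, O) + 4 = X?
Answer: -32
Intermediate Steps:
r(Y, Q) = √Y
f(X, O) = -4 + X
u(P, d) = 2*P*(-4 + P) (u(P, d) = (P*(-4 + P))*2 = 2*P*(-4 + P))
-u(1, 6) - 38 = -2*(-4 + 1) - 38 = -2*(-3) - 38 = -1*(-6) - 38 = 6 - 38 = -32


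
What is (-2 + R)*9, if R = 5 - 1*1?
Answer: 18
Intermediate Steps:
R = 4 (R = 5 - 1 = 4)
(-2 + R)*9 = (-2 + 4)*9 = 2*9 = 18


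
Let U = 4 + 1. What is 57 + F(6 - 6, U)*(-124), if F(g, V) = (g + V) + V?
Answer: -1183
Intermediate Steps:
U = 5
F(g, V) = g + 2*V (F(g, V) = (V + g) + V = g + 2*V)
57 + F(6 - 6, U)*(-124) = 57 + ((6 - 6) + 2*5)*(-124) = 57 + (0 + 10)*(-124) = 57 + 10*(-124) = 57 - 1240 = -1183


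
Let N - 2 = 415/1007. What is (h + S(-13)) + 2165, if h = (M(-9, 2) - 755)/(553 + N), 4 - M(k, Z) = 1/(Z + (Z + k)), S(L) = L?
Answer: 3007143861/1398250 ≈ 2150.6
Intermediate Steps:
M(k, Z) = 4 - 1/(k + 2*Z) (M(k, Z) = 4 - 1/(Z + (Z + k)) = 4 - 1/(k + 2*Z))
N = 2429/1007 (N = 2 + 415/1007 = 2429/1007 ≈ 2.4121)
h = -1890139/1398250 (h = ((-1 + 4*(-9) + 8*2)/(-9 + 2*2) - 755)/(553 + 2429/1007) = ((-1 - 36 + 16)/(-9 + 4) - 755)/(559300/1007) = (-21/(-5) - 755)*(1007/559300) = (-1/5*(-21) - 755)*(1007/559300) = (21/5 - 755)*(1007/559300) = -3754/5*1007/559300 = -1890139/1398250 ≈ -1.3518)
(h + S(-13)) + 2165 = (-1890139/1398250 - 13) + 2165 = -20067389/1398250 + 2165 = 3007143861/1398250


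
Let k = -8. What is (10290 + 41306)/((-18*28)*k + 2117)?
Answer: 51596/6149 ≈ 8.3910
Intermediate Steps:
(10290 + 41306)/((-18*28)*k + 2117) = (10290 + 41306)/(-18*28*(-8) + 2117) = 51596/(-504*(-8) + 2117) = 51596/(4032 + 2117) = 51596/6149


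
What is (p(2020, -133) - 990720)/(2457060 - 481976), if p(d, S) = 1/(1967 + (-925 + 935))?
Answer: -1958653439/3904741068 ≈ -0.50161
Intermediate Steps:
p(d, S) = 1/1977 (p(d, S) = 1/(1967 + 10) = 1/1977)
(p(2020, -133) - 990720)/(2457060 - 481976) = (1/1977 - 990720)/(2457060 - 481976) = -1958653439/1977/1975084 = -1958653439/1977*1/1975084 = -1958653439/3904741068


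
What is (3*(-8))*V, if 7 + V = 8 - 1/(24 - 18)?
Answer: -20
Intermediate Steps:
V = 5/6 (V = -7 + (8 - 1/(24 - 18)) = -7 + (8 - 1/6) = -7 + 47/6 = 5/6 ≈ 0.83333)
(3*(-8))*V = (3*(-8))*(5/6) = -24*5/6 = -20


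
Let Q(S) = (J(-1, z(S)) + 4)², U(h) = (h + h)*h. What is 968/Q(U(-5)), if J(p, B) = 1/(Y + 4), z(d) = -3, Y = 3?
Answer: 47432/841 ≈ 56.400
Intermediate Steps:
U(h) = 2*h² (U(h) = (2*h)*h = 2*h²)
J(p, B) = ⅐ (J(p, B) = 1/(3 + 4) = 1/7 = ⅐)
Q(S) = 841/49 (Q(S) = (⅐ + 4)² = (29/7)² = 841/49)
968/Q(U(-5)) = 968/(841/49) = 968*(49/841) = 47432/841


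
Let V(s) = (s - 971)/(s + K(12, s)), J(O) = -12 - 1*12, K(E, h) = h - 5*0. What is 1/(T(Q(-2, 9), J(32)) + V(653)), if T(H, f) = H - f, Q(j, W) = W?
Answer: 653/21390 ≈ 0.030528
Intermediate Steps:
K(E, h) = h (K(E, h) = h + 0 = h)
J(O) = -24 (J(O) = -12 - 12 = -24)
V(s) = (-971 + s)/(2*s) (V(s) = (s - 971)/(s + s) = (-971 + s)/((2*s)) = (-971 + s)*(1/(2*s)) = (-971 + s)/(2*s))
1/(T(Q(-2, 9), J(32)) + V(653)) = 1/((9 - 1*(-24)) + (½)*(-971 + 653)/653) = 1/((9 + 24) + (½)*(1/653)*(-318)) = 1/(33 - 159/653) = 1/(21390/653) = 653/21390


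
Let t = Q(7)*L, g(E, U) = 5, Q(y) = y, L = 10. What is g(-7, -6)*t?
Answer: 350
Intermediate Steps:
t = 70 (t = 7*10 = 70)
g(-7, -6)*t = 5*70 = 350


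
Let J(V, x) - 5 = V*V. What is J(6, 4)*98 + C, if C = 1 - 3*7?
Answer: 3998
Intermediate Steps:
J(V, x) = 5 + V**2 (J(V, x) = 5 + V*V = 5 + V**2)
C = -20 (C = 1 - 21 = -20)
J(6, 4)*98 + C = (5 + 6**2)*98 - 20 = (5 + 36)*98 - 20 = 41*98 - 20 = 4018 - 20 = 3998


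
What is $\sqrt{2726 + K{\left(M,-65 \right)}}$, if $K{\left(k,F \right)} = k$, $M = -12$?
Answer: $\sqrt{2714} \approx 52.096$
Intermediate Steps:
$\sqrt{2726 + K{\left(M,-65 \right)}} = \sqrt{2726 - 12} = \sqrt{2714}$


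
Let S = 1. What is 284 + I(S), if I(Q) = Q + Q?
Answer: 286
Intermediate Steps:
I(Q) = 2*Q
284 + I(S) = 284 + 2*1 = 284 + 2 = 286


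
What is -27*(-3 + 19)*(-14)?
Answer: 6048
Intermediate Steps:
-27*(-3 + 19)*(-14) = -27*16*(-14) = -432*(-14) = 6048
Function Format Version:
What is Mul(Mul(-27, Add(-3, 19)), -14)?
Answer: 6048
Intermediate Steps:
Mul(Mul(-27, Add(-3, 19)), -14) = Mul(Mul(-27, 16), -14) = Mul(-432, -14) = 6048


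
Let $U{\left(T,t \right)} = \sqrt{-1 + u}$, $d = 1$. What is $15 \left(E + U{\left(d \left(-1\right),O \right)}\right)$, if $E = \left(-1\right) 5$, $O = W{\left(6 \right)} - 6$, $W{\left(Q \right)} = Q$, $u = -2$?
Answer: $-75 + 15 i \sqrt{3} \approx -75.0 + 25.981 i$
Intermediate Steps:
$O = 0$ ($O = 6 - 6 = 0$)
$U{\left(T,t \right)} = i \sqrt{3}$ ($U{\left(T,t \right)} = \sqrt{-1 - 2} = \sqrt{-3} = i \sqrt{3}$)
$E = -5$
$15 \left(E + U{\left(d \left(-1\right),O \right)}\right) = 15 \left(-5 + i \sqrt{3}\right) = -75 + 15 i \sqrt{3}$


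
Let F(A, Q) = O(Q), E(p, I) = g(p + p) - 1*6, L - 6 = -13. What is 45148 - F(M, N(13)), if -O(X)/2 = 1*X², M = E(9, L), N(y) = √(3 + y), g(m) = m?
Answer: 45180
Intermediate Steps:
L = -7 (L = 6 - 13 = -7)
E(p, I) = -6 + 2*p (E(p, I) = (p + p) - 1*6 = 2*p - 6 = -6 + 2*p)
M = 12 (M = -6 + 2*9 = -6 + 18 = 12)
O(X) = -2*X²
F(A, Q) = -2*Q²
45148 - F(M, N(13)) = 45148 - (-2)*(√(3 + 13))² = 45148 - (-2)*(√16)² = 45148 - (-2)*4² = 45148 - (-2)*16 = 45148 - 1*(-32) = 45148 + 32 = 45180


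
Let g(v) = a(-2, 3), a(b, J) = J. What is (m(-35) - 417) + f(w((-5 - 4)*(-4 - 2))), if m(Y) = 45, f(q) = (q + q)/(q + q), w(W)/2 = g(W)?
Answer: -371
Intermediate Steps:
g(v) = 3
w(W) = 6 (w(W) = 2*3 = 6)
f(q) = 1 (f(q) = (2*q)/((2*q)) = (2*q)*(1/(2*q)) = 1)
(m(-35) - 417) + f(w((-5 - 4)*(-4 - 2))) = (45 - 417) + 1 = -372 + 1 = -371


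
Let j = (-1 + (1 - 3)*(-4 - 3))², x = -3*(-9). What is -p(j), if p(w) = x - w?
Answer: 142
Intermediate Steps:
x = 27
j = 169 (j = (-1 - 2*(-7))² = (-1 + 14)² = 13² = 169)
p(w) = 27 - w
-p(j) = -(27 - 1*169) = -(27 - 169) = -1*(-142) = 142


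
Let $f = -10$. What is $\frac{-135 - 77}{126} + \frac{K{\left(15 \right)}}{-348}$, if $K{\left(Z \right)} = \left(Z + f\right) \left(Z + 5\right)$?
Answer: $- \frac{3599}{1827} \approx -1.9699$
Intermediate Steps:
$K{\left(Z \right)} = \left(-10 + Z\right) \left(5 + Z\right)$ ($K{\left(Z \right)} = \left(Z - 10\right) \left(Z + 5\right) = \left(-10 + Z\right) \left(5 + Z\right)$)
$\frac{-135 - 77}{126} + \frac{K{\left(15 \right)}}{-348} = \frac{-135 - 77}{126} + \frac{-50 + 15^{2} - 75}{-348} = \left(-212\right) \frac{1}{126} + \left(-50 + 225 - 75\right) \left(- \frac{1}{348}\right) = - \frac{106}{63} + 100 \left(- \frac{1}{348}\right) = - \frac{106}{63} - \frac{25}{87} = - \frac{3599}{1827}$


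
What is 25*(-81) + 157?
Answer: -1868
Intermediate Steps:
25*(-81) + 157 = -2025 + 157 = -1868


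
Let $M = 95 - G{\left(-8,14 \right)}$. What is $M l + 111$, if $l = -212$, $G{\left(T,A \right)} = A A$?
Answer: $21523$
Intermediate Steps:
$G{\left(T,A \right)} = A^{2}$
$M = -101$ ($M = 95 - 14^{2} = 95 - 196 = -101$)
$M l + 111 = \left(-101\right) \left(-212\right) + 111 = 21412 + 111 = 21523$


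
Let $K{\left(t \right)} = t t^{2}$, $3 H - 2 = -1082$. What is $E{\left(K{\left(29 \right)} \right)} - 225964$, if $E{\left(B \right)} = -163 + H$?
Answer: $-226487$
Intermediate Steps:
$H = -360$ ($H = \frac{2}{3} + \frac{1}{3} \left(-1082\right) = \frac{2}{3} - \frac{1082}{3} = -360$)
$K{\left(t \right)} = t^{3}$
$E{\left(B \right)} = -523$ ($E{\left(B \right)} = -163 - 360 = -523$)
$E{\left(K{\left(29 \right)} \right)} - 225964 = -523 - 225964 = -226487$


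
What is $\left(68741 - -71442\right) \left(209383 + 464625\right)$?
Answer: $94484463464$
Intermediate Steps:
$\left(68741 - -71442\right) \left(209383 + 464625\right) = \left(68741 + 71442\right) 674008 = 140183 \cdot 674008 = 94484463464$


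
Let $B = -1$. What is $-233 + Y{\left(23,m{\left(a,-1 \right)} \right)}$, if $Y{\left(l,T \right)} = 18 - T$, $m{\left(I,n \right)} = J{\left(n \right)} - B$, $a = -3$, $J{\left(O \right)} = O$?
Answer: $-215$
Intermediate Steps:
$m{\left(I,n \right)} = 1 + n$ ($m{\left(I,n \right)} = n - -1 = n + 1 = 1 + n$)
$-233 + Y{\left(23,m{\left(a,-1 \right)} \right)} = -233 + \left(18 - \left(1 - 1\right)\right) = -233 + \left(18 - 0\right) = -233 + \left(18 + 0\right) = -233 + 18 = -215$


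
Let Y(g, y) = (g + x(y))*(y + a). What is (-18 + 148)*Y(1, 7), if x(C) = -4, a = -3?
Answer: -1560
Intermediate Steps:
Y(g, y) = (-4 + g)*(-3 + y) (Y(g, y) = (g - 4)*(y - 3) = (-4 + g)*(-3 + y))
(-18 + 148)*Y(1, 7) = (-18 + 148)*(12 - 4*7 - 3*1 + 1*7) = 130*(12 - 28 - 3 + 7) = 130*(-12) = -1560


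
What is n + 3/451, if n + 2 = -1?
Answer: -1350/451 ≈ -2.9933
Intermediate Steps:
n = -3 (n = -2 - 1 = -3)
n + 3/451 = -3 + 3/451 = -1350/451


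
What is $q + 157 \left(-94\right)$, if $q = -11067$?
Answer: $-25825$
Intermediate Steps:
$q + 157 \left(-94\right) = -11067 + 157 \left(-94\right) = -11067 - 14758 = -25825$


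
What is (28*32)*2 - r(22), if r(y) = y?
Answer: 1770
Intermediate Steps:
(28*32)*2 - r(22) = (28*32)*2 - 1*22 = 896*2 - 22 = 1792 - 22 = 1770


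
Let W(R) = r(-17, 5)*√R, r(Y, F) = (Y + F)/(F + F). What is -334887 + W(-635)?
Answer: -334887 - 6*I*√635/5 ≈ -3.3489e+5 - 30.239*I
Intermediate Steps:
r(Y, F) = (F + Y)/(2*F) (r(Y, F) = (F + Y)/((2*F)) = (F + Y)*(1/(2*F)) = (F + Y)/(2*F))
W(R) = -6*√R/5 (W(R) = ((½)*(5 - 17)/5)*√R = ((½)*(⅕)*(-12))*√R = -6*√R/5)
-334887 + W(-635) = -334887 - 6*I*√635/5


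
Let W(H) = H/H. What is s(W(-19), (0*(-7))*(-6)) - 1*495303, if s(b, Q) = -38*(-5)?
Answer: -495113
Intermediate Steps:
W(H) = 1
s(b, Q) = 190
s(W(-19), (0*(-7))*(-6)) - 1*495303 = 190 - 1*495303 = 190 - 495303 = -495113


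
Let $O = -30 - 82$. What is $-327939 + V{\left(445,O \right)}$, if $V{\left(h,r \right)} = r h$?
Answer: $-377779$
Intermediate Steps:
$O = -112$
$V{\left(h,r \right)} = h r$
$-327939 + V{\left(445,O \right)} = -327939 + 445 \left(-112\right) = -327939 - 49840 = -377779$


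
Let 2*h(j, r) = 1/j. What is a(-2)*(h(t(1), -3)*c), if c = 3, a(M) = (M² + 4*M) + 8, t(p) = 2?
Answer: 3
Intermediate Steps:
h(j, r) = 1/(2*j)
a(M) = 8 + M² + 4*M
a(-2)*(h(t(1), -3)*c) = (8 + (-2)² + 4*(-2))*(((½)/2)*3) = (8 + 4 - 8)*(((½)*(½))*3) = 4*((¼)*3) = 4*(¾) = 3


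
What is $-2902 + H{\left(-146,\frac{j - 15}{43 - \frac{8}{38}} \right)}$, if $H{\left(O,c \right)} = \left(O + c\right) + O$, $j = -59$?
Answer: $- \frac{2598128}{813} \approx -3195.7$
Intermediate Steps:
$H{\left(O,c \right)} = c + 2 O$
$-2902 + H{\left(-146,\frac{j - 15}{43 - \frac{8}{38}} \right)} = -2902 + \left(\frac{-59 - 15}{43 - \frac{8}{38}} + 2 \left(-146\right)\right) = -2902 - \left(292 + \frac{74}{43 - \frac{4}{19}}\right) = -2902 - \left(292 + \frac{74}{\frac{813}{19}}\right) = -2902 - \frac{238802}{813} = - \frac{2598128}{813}$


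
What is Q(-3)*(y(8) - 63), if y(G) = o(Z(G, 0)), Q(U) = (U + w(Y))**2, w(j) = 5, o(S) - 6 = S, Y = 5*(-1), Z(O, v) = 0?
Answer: -228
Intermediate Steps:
Y = -5
o(S) = 6 + S
Q(U) = (5 + U)**2 (Q(U) = (U + 5)**2 = (5 + U)**2)
y(G) = 6 (y(G) = 6 + 0 = 6)
Q(-3)*(y(8) - 63) = (5 - 3)**2*(6 - 63) = 2**2*(-57) = 4*(-57) = -228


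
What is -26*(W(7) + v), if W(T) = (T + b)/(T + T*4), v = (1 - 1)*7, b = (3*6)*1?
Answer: -130/7 ≈ -18.571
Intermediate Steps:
b = 18 (b = 18*1 = 18)
v = 0 (v = 0*7 = 0)
W(T) = (18 + T)/(5*T) (W(T) = (T + 18)/(T + T*4) = (18 + T)/(T + 4*T) = (18 + T)/((5*T)) = (18 + T)*(1/(5*T)) = (18 + T)/(5*T))
-26*(W(7) + v) = -26*((⅕)*(18 + 7)/7 + 0) = -26*((⅕)*(⅐)*25 + 0) = -26*(5/7 + 0) = -26*5/7 = -130/7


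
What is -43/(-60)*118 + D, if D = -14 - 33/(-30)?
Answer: 215/3 ≈ 71.667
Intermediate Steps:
D = -129/10 (D = -14 - 33*(-1/30) = -14 + 11/10 = -129/10 ≈ -12.900)
-43/(-60)*118 + D = -43/(-60)*118 - 129/10 = -43*(-1/60)*118 - 129/10 = (43/60)*118 - 129/10 = 2537/30 - 129/10 = 215/3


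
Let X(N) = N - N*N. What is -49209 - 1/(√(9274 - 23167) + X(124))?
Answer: -3815951217907/77545799 + I*√13893/232637397 ≈ -49209.0 + 5.0666e-7*I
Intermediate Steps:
X(N) = N - N²
-49209 - 1/(√(9274 - 23167) + X(124)) = -49209 - 1/(√(9274 - 23167) + 124*(1 - 1*124)) = -49209 - 1/(√(-13893) + 124*(1 - 124)) = -49209 - 1/(I*√13893 + 124*(-123)) = -49209 - 1/(I*√13893 - 15252) = -49209 - 1/(-15252 + I*√13893)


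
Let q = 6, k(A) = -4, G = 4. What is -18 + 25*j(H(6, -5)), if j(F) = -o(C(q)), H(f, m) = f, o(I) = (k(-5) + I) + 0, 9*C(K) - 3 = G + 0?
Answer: 563/9 ≈ 62.556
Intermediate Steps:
C(K) = 7/9 (C(K) = ⅓ + (4 + 0)/9 = ⅓ + (⅑)*4 = ⅓ + 4/9 = 7/9)
o(I) = -4 + I (o(I) = (-4 + I) + 0 = -4 + I)
j(F) = 29/9 (j(F) = -(-4 + 7/9) = -1*(-29/9) = 29/9)
-18 + 25*j(H(6, -5)) = -18 + 25*(29/9) = -18 + 725/9 = 563/9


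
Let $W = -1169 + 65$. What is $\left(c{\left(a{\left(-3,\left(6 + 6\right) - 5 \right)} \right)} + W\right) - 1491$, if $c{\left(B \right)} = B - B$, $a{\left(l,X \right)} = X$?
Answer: $-2595$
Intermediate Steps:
$W = -1104$
$c{\left(B \right)} = 0$
$\left(c{\left(a{\left(-3,\left(6 + 6\right) - 5 \right)} \right)} + W\right) - 1491 = \left(0 - 1104\right) - 1491 = -1104 - 1491 = -2595$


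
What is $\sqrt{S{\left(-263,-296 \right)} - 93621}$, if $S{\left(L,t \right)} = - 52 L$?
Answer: $i \sqrt{79945} \approx 282.75 i$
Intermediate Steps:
$\sqrt{S{\left(-263,-296 \right)} - 93621} = \sqrt{\left(-52\right) \left(-263\right) - 93621} = \sqrt{13676 - 93621} = \sqrt{-79945} = i \sqrt{79945}$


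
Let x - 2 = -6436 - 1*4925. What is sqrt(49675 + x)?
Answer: 2*sqrt(9579) ≈ 195.74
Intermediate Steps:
x = -11359 (x = 2 + (-6436 - 1*4925) = 2 + (-6436 - 4925) = 2 - 11361 = -11359)
sqrt(49675 + x) = sqrt(49675 - 11359) = sqrt(38316) = 2*sqrt(9579)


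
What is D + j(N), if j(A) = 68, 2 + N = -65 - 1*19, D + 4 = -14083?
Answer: -14019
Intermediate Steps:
D = -14087 (D = -4 - 14083 = -14087)
N = -86 (N = -2 + (-65 - 1*19) = -2 + (-65 - 19) = -2 - 84 = -86)
D + j(N) = -14087 + 68 = -14019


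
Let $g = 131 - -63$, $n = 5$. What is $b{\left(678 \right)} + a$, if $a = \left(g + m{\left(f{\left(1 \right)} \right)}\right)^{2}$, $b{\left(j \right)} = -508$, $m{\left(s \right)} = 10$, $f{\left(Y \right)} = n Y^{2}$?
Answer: $41108$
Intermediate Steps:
$g = 194$ ($g = 131 + 63 = 194$)
$f{\left(Y \right)} = 5 Y^{2}$
$a = 41616$ ($a = \left(194 + 10\right)^{2} = 204^{2} = 41616$)
$b{\left(678 \right)} + a = -508 + 41616 = 41108$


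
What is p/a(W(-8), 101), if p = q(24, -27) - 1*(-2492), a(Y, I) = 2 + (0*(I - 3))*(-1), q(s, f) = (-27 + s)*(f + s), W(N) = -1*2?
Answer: 2501/2 ≈ 1250.5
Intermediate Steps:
W(N) = -2
a(Y, I) = 2 (a(Y, I) = 2 + (0*(-3 + I))*(-1) = 2 + 0*(-1) = 2 + 0 = 2)
p = 2501 (p = (24² - 27*(-27) - 27*24 - 27*24) - 1*(-2492) = (576 + 729 - 648 - 648) + 2492 = 9 + 2492 = 2501)
p/a(W(-8), 101) = 2501/2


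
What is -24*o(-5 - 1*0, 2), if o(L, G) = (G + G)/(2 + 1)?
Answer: -32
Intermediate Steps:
o(L, G) = 2*G/3 (o(L, G) = (2*G)/3 = (2*G)*(1/3) = 2*G/3)
-24*o(-5 - 1*0, 2) = -16*2 = -24*4/3 = -32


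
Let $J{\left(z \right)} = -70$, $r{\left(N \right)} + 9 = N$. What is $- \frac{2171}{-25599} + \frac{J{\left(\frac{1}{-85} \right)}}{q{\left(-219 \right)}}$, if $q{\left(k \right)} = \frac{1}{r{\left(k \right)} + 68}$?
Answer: $\frac{286710971}{25599} \approx 11200.0$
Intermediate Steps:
$r{\left(N \right)} = -9 + N$
$q{\left(k \right)} = \frac{1}{59 + k}$ ($q{\left(k \right)} = \frac{1}{\left(-9 + k\right) + 68} = \frac{1}{59 + k}$)
$- \frac{2171}{-25599} + \frac{J{\left(\frac{1}{-85} \right)}}{q{\left(-219 \right)}} = - \frac{2171}{-25599} - \frac{70}{\frac{1}{59 - 219}} = \left(-2171\right) \left(- \frac{1}{25599}\right) - \frac{70}{\frac{1}{-160}} = \frac{2171}{25599} - \frac{70}{- \frac{1}{160}} = \frac{2171}{25599} - -11200 = \frac{2171}{25599} + 11200 = \frac{286710971}{25599}$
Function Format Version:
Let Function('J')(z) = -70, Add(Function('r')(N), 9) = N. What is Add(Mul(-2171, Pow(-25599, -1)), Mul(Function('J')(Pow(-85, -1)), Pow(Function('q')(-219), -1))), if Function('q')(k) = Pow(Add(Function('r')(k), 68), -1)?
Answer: Rational(286710971, 25599) ≈ 11200.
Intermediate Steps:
Function('r')(N) = Add(-9, N)
Function('q')(k) = Pow(Add(59, k), -1) (Function('q')(k) = Pow(Add(Add(-9, k), 68), -1) = Pow(Add(59, k), -1))
Add(Mul(-2171, Pow(-25599, -1)), Mul(Function('J')(Pow(-85, -1)), Pow(Function('q')(-219), -1))) = Add(Mul(-2171, Pow(-25599, -1)), Mul(-70, Pow(Pow(Add(59, -219), -1), -1))) = Add(Mul(-2171, Rational(-1, 25599)), Mul(-70, Pow(Pow(-160, -1), -1))) = Add(Rational(2171, 25599), Mul(-70, Pow(Rational(-1, 160), -1))) = Add(Rational(2171, 25599), Mul(-70, -160)) = Add(Rational(2171, 25599), 11200) = Rational(286710971, 25599)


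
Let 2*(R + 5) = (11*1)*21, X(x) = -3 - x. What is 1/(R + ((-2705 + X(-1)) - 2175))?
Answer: -2/9543 ≈ -0.00020958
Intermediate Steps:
R = 221/2 (R = -5 + ((11*1)*21)/2 = -5 + (11*21)/2 = -5 + (1/2)*231 = -5 + 231/2 = 221/2 ≈ 110.50)
1/(R + ((-2705 + X(-1)) - 2175)) = 1/(221/2 + ((-2705 + (-3 - 1*(-1))) - 2175)) = 1/(221/2 + ((-2705 + (-3 + 1)) - 2175)) = 1/(221/2 + ((-2705 - 2) - 2175)) = 1/(221/2 + (-2707 - 2175)) = 1/(221/2 - 4882) = 1/(-9543/2) = -2/9543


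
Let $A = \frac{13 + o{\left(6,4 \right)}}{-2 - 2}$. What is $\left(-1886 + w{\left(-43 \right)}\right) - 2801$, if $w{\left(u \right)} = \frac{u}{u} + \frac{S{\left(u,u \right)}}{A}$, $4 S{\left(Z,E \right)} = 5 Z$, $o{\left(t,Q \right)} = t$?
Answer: $- \frac{88819}{19} \approx -4674.7$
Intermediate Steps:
$S{\left(Z,E \right)} = \frac{5 Z}{4}$
$A = - \frac{19}{4}$ ($A = \frac{13 + 6}{-2 - 2} = \frac{19}{-4} = 19 \left(- \frac{1}{4}\right) = - \frac{19}{4} \approx -4.75$)
$w{\left(u \right)} = 1 - \frac{5 u}{19}$ ($w{\left(u \right)} = \frac{u}{u} + \frac{\frac{5}{4} u}{- \frac{19}{4}} = 1 + \frac{5 u}{4} \left(- \frac{4}{19}\right) = 1 - \frac{5 u}{19}$)
$\left(-1886 + w{\left(-43 \right)}\right) - 2801 = \left(-1886 + \left(1 - - \frac{215}{19}\right)\right) - 2801 = \left(-1886 + \left(1 + \frac{215}{19}\right)\right) - 2801 = \left(-1886 + \frac{234}{19}\right) - 2801 = - \frac{35600}{19} - 2801 = - \frac{88819}{19}$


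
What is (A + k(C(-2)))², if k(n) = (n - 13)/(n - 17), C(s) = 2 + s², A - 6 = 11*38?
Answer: 21818241/121 ≈ 1.8032e+5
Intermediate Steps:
A = 424 (A = 6 + 11*38 = 6 + 418 = 424)
k(n) = (-13 + n)/(-17 + n)
(A + k(C(-2)))² = (424 + (-13 + (2 + (-2)²))/(-17 + (2 + (-2)²)))² = (424 + (-13 + (2 + 4))/(-17 + (2 + 4)))² = (424 + (-13 + 6)/(-17 + 6))² = (424 - 7/(-11))² = (424 - 1/11*(-7))² = (424 + 7/11)² = (4671/11)² = 21818241/121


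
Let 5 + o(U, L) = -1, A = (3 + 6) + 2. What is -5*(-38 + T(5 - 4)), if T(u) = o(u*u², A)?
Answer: 220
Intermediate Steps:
A = 11 (A = 9 + 2 = 11)
o(U, L) = -6 (o(U, L) = -5 - 1 = -6)
T(u) = -6
-5*(-38 + T(5 - 4)) = -5*(-38 - 6) = -5*(-44) = 220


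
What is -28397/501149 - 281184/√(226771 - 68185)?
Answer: -28397/501149 - 46864*√158586/26431 ≈ -706.14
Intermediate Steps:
-28397/501149 - 281184/√(226771 - 68185) = -28397*1/501149 - 281184*√158586/158586 = -28397/501149 - 46864*√158586/26431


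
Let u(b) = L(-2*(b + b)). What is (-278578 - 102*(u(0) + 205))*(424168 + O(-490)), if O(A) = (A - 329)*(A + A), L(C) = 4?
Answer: -367908814048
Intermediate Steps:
u(b) = 4
O(A) = 2*A*(-329 + A) (O(A) = (-329 + A)*(2*A) = 2*A*(-329 + A))
(-278578 - 102*(u(0) + 205))*(424168 + O(-490)) = (-278578 - 102*(4 + 205))*(424168 + 2*(-490)*(-329 - 490)) = (-278578 - 102*209)*(424168 + 2*(-490)*(-819)) = (-278578 - 21318)*(424168 + 802620) = -299896*1226788 = -367908814048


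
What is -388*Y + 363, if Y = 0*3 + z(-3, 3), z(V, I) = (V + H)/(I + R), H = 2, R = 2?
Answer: 2203/5 ≈ 440.60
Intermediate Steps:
z(V, I) = (2 + V)/(2 + I) (z(V, I) = (V + 2)/(I + 2) = (2 + V)/(2 + I))
Y = -⅕ (Y = 0*3 + (2 - 3)/(2 + 3) = 0 - 1/5 = 0 + (⅕)*(-1) = 0 - ⅕ = -⅕ ≈ -0.20000)
-388*Y + 363 = -388*(-⅕) + 363 = 388/5 + 363 = 2203/5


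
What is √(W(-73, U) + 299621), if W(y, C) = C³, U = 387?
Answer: 16*√227579 ≈ 7632.8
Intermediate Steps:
√(W(-73, U) + 299621) = √(387³ + 299621) = √(57960603 + 299621) = √58260224 = 16*√227579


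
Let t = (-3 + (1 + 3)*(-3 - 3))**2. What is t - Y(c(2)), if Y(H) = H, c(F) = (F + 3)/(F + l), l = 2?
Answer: 2911/4 ≈ 727.75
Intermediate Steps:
c(F) = (3 + F)/(2 + F) (c(F) = (F + 3)/(F + 2) = (3 + F)/(2 + F))
t = 729 (t = (-3 + 4*(-6))**2 = (-3 - 24)**2 = (-27)**2 = 729)
t - Y(c(2)) = 729 - (3 + 2)/(2 + 2) = 729 - 5/4 = 2911/4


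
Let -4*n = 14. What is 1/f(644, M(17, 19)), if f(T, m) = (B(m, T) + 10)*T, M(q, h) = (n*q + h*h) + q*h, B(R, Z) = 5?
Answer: 1/9660 ≈ 0.00010352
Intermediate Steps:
n = -7/2 (n = -¼*14 = -7/2 ≈ -3.5000)
M(q, h) = h² - 7*q/2 + h*q (M(q, h) = (-7*q/2 + h*h) + q*h = (-7*q/2 + h²) + h*q = (h² - 7*q/2) + h*q = h² - 7*q/2 + h*q)
f(T, m) = 15*T (f(T, m) = (5 + 10)*T = 15*T)
1/f(644, M(17, 19)) = 1/(15*644) = 1/9660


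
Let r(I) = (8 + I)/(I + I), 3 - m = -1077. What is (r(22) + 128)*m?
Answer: 1528740/11 ≈ 1.3898e+5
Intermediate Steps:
m = 1080 (m = 3 - 1*(-1077) = 3 + 1077 = 1080)
r(I) = (8 + I)/(2*I) (r(I) = (8 + I)/((2*I)) = (8 + I)*(1/(2*I)) = (8 + I)/(2*I))
(r(22) + 128)*m = ((1/2)*(8 + 22)/22 + 128)*1080 = ((1/2)*(1/22)*30 + 128)*1080 = (15/22 + 128)*1080 = (2831/22)*1080 = 1528740/11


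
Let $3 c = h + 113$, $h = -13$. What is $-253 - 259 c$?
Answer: $- \frac{26659}{3} \approx -8886.3$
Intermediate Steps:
$c = \frac{100}{3}$ ($c = \frac{-13 + 113}{3} = \frac{1}{3} \cdot 100 = \frac{100}{3} \approx 33.333$)
$-253 - 259 c = -253 - \frac{25900}{3} = - \frac{26659}{3}$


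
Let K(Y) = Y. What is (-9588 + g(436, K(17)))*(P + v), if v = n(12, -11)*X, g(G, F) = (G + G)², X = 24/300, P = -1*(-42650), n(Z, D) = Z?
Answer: 800554254104/25 ≈ 3.2022e+10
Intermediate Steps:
P = 42650
X = 2/25 (X = 24*(1/300) = 2/25 ≈ 0.080000)
g(G, F) = 4*G² (g(G, F) = (2*G)² = 4*G²)
v = 24/25 (v = 12*(2/25) = 24/25 ≈ 0.96000)
(-9588 + g(436, K(17)))*(P + v) = (-9588 + 4*436²)*(42650 + 24/25) = (-9588 + 4*190096)*(1066274/25) = (-9588 + 760384)*(1066274/25) = 750796*(1066274/25) = 800554254104/25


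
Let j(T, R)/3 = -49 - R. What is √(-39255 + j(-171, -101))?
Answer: I*√39099 ≈ 197.73*I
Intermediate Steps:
j(T, R) = -147 - 3*R (j(T, R) = 3*(-49 - R) = -147 - 3*R)
√(-39255 + j(-171, -101)) = √(-39255 + (-147 - 3*(-101))) = √(-39255 + (-147 + 303)) = √(-39255 + 156) = √(-39099) = I*√39099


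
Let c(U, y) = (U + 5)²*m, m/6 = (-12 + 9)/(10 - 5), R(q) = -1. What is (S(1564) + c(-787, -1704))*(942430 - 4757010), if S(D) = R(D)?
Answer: 8397749806292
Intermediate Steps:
m = -18/5 (m = 6*((-12 + 9)/(10 - 5)) = 6*(-3/5) = 6*(-3*⅕) = 6*(-⅗) = -18/5 ≈ -3.6000)
c(U, y) = -18*(5 + U)²/5 (c(U, y) = (U + 5)²*(-18/5) = (5 + U)²*(-18/5) = -18*(5 + U)²/5)
S(D) = -1
(S(1564) + c(-787, -1704))*(942430 - 4757010) = (-1 - 18*(5 - 787)²/5)*(942430 - 4757010) = (-1 - 18/5*(-782)²)*(-3814580) = (-1 - 18/5*611524)*(-3814580) = (-1 - 11007432/5)*(-3814580) = -11007437/5*(-3814580) = 8397749806292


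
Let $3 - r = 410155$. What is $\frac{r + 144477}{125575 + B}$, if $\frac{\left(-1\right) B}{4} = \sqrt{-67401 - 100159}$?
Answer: $- \frac{6672427625}{3154352317} - \frac{425080 i \sqrt{41890}}{3154352317} \approx -2.1153 - 0.027581 i$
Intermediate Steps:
$B = - 8 i \sqrt{41890}$ ($B = - 4 \sqrt{-67401 - 100159} = - 4 \sqrt{-167560} = - 4 \cdot 2 i \sqrt{41890} = - 8 i \sqrt{41890} \approx - 1637.4 i$)
$r = -410152$ ($r = 3 - 410155 = -410152$)
$\frac{r + 144477}{125575 + B} = \frac{-410152 + 144477}{125575 - 8 i \sqrt{41890}} = - \frac{265675}{125575 - 8 i \sqrt{41890}}$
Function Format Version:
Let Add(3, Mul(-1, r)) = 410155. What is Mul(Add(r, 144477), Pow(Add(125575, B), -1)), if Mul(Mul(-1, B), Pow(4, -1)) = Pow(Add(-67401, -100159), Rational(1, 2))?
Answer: Add(Rational(-6672427625, 3154352317), Mul(Rational(-425080, 3154352317), I, Pow(41890, Rational(1, 2)))) ≈ Add(-2.1153, Mul(-0.027581, I))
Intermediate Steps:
B = Mul(-8, I, Pow(41890, Rational(1, 2))) (B = Mul(-4, Pow(Add(-67401, -100159), Rational(1, 2))) = Mul(-4, Pow(-167560, Rational(1, 2))) = Mul(-4, Mul(2, I, Pow(41890, Rational(1, 2)))) = Mul(-8, I, Pow(41890, Rational(1, 2))) ≈ Mul(-1637.4, I))
r = -410152 (r = Add(3, Mul(-1, 410155)) = Add(3, -410155) = -410152)
Mul(Add(r, 144477), Pow(Add(125575, B), -1)) = Mul(Add(-410152, 144477), Pow(Add(125575, Mul(-8, I, Pow(41890, Rational(1, 2)))), -1)) = Mul(-265675, Pow(Add(125575, Mul(-8, I, Pow(41890, Rational(1, 2)))), -1))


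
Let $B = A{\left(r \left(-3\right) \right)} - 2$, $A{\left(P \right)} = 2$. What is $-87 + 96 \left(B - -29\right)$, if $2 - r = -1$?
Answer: $2697$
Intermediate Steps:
$r = 3$ ($r = 2 - -1 = 2 + 1 = 3$)
$B = 0$ ($B = 2 - 2 = 0$)
$-87 + 96 \left(B - -29\right) = -87 + 96 \left(0 - -29\right) = -87 + 96 \left(0 + 29\right) = -87 + 96 \cdot 29 = -87 + 2784 = 2697$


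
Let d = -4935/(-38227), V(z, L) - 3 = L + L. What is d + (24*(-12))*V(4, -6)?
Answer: 14155617/5461 ≈ 2592.1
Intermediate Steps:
V(z, L) = 3 + 2*L (V(z, L) = 3 + (L + L) = 3 + 2*L)
d = 705/5461 (d = -4935*(-1/38227) = 705/5461 ≈ 0.12910)
d + (24*(-12))*V(4, -6) = 705/5461 + (24*(-12))*(3 + 2*(-6)) = 705/5461 - 288*(3 - 12) = 705/5461 - 288*(-9) = 705/5461 + 2592 = 14155617/5461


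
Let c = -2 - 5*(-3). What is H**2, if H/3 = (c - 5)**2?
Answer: 36864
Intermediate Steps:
c = 13 (c = -2 + 15 = 13)
H = 192 (H = 3*(13 - 5)**2 = 3*8**2 = 3*64 = 192)
H**2 = 192**2 = 36864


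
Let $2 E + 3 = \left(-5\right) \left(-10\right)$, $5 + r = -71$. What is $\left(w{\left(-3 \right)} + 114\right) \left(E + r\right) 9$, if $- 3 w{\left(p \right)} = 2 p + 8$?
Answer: $-53550$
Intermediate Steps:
$r = -76$ ($r = -5 - 71 = -76$)
$w{\left(p \right)} = - \frac{8}{3} - \frac{2 p}{3}$ ($w{\left(p \right)} = - \frac{2 p + 8}{3} = - \frac{8 + 2 p}{3} = - \frac{8}{3} - \frac{2 p}{3}$)
$E = \frac{47}{2}$ ($E = - \frac{3}{2} + \frac{\left(-5\right) \left(-10\right)}{2} = - \frac{3}{2} + \frac{1}{2} \cdot 50 = - \frac{3}{2} + 25 = \frac{47}{2} \approx 23.5$)
$\left(w{\left(-3 \right)} + 114\right) \left(E + r\right) 9 = \left(\left(- \frac{8}{3} - -2\right) + 114\right) \left(\frac{47}{2} - 76\right) 9 = \left(\left(- \frac{8}{3} + 2\right) + 114\right) \left(- \frac{105}{2}\right) 9 = \left(- \frac{2}{3} + 114\right) \left(- \frac{105}{2}\right) 9 = \frac{340}{3} \left(- \frac{105}{2}\right) 9 = \left(-5950\right) 9 = -53550$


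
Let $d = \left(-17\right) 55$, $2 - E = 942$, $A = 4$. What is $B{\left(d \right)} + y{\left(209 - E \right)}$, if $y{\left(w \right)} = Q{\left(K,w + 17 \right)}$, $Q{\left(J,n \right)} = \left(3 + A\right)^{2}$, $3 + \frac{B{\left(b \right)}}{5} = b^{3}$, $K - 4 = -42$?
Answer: $-4087001841$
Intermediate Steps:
$K = -38$ ($K = 4 - 42 = -38$)
$E = -940$ ($E = 2 - 942 = -940$)
$d = -935$
$B{\left(b \right)} = -15 + 5 b^{3}$
$Q{\left(J,n \right)} = 49$ ($Q{\left(J,n \right)} = \left(3 + 4\right)^{2} = 7^{2} = 49$)
$y{\left(w \right)} = 49$
$B{\left(d \right)} + y{\left(209 - E \right)} = \left(-15 + 5 \left(-935\right)^{3}\right) + 49 = \left(-15 + 5 \left(-817400375\right)\right) + 49 = \left(-15 - 4087001875\right) + 49 = -4087001890 + 49 = -4087001841$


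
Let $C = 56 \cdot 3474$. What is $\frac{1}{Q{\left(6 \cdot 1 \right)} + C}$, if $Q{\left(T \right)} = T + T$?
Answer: $\frac{1}{194556} \approx 5.1399 \cdot 10^{-6}$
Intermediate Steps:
$Q{\left(T \right)} = 2 T$
$C = 194544$
$\frac{1}{Q{\left(6 \cdot 1 \right)} + C} = \frac{1}{2 \cdot 6 \cdot 1 + 194544} = \frac{1}{2 \cdot 6 + 194544} = \frac{1}{12 + 194544} = \frac{1}{194556}$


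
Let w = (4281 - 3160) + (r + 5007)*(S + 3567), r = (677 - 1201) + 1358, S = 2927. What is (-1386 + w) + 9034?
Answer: 37940223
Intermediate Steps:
r = 834 (r = -524 + 1358 = 834)
w = 37932575 (w = (4281 - 3160) + (834 + 5007)*(2927 + 3567) = 1121 + 5841*6494 = 1121 + 37931454 = 37932575)
(-1386 + w) + 9034 = (-1386 + 37932575) + 9034 = 37931189 + 9034 = 37940223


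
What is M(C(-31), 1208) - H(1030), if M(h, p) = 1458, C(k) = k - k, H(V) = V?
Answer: 428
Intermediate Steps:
C(k) = 0
M(C(-31), 1208) - H(1030) = 1458 - 1*1030 = 1458 - 1030 = 428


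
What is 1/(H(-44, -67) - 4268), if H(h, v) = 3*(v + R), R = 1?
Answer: -1/4466 ≈ -0.00022391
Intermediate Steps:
H(h, v) = 3 + 3*v (H(h, v) = 3*(v + 1) = 3*(1 + v) = 3 + 3*v)
1/(H(-44, -67) - 4268) = 1/((3 + 3*(-67)) - 4268) = 1/((3 - 201) - 4268) = 1/(-198 - 4268) = 1/(-4466) = -1/4466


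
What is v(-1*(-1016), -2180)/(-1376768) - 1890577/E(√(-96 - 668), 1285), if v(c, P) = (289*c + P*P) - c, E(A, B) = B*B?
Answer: -683333078121/142084608800 ≈ -4.8093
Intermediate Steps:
E(A, B) = B²
v(c, P) = P² + 288*c (v(c, P) = (289*c + P²) - c = (P² + 289*c) - c = P² + 288*c)
v(-1*(-1016), -2180)/(-1376768) - 1890577/E(√(-96 - 668), 1285) = ((-2180)² + 288*(-1*(-1016)))/(-1376768) - 1890577/(1285²) = (4752400 + 288*1016)*(-1/1376768) - 1890577/1651225 = (4752400 + 292608)*(-1/1376768) - 1890577*1/1651225 = 5045008*(-1/1376768) - 1890577/1651225 = -315313/86048 - 1890577/1651225 = -683333078121/142084608800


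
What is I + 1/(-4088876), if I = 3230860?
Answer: 13210585913359/4088876 ≈ 3.2309e+6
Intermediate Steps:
I + 1/(-4088876) = 3230860 + 1/(-4088876) = 3230860 - 1/4088876 = 13210585913359/4088876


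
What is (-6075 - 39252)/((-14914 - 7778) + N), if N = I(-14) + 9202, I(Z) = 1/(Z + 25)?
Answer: 166199/49463 ≈ 3.3601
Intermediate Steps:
I(Z) = 1/(25 + Z)
N = 101223/11 (N = 1/(25 - 14) + 9202 = 1/11 + 9202 = 101223/11 ≈ 9202.1)
(-6075 - 39252)/((-14914 - 7778) + N) = (-6075 - 39252)/((-14914 - 7778) + 101223/11) = -45327/(-22692 + 101223/11) = -45327/(-148389/11) = -45327*(-11/148389) = 166199/49463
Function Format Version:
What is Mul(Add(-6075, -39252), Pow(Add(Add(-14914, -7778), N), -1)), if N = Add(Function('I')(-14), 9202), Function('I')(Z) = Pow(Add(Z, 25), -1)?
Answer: Rational(166199, 49463) ≈ 3.3601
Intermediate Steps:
Function('I')(Z) = Pow(Add(25, Z), -1)
N = Rational(101223, 11) (N = Add(Pow(Add(25, -14), -1), 9202) = Add(Pow(11, -1), 9202) = Add(Rational(1, 11), 9202) = Rational(101223, 11) ≈ 9202.1)
Mul(Add(-6075, -39252), Pow(Add(Add(-14914, -7778), N), -1)) = Mul(Add(-6075, -39252), Pow(Add(Add(-14914, -7778), Rational(101223, 11)), -1)) = Mul(-45327, Pow(Add(-22692, Rational(101223, 11)), -1)) = Mul(-45327, Pow(Rational(-148389, 11), -1)) = Mul(-45327, Rational(-11, 148389)) = Rational(166199, 49463)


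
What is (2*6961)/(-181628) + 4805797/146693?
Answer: 25612501105/783634006 ≈ 32.684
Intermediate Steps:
(2*6961)/(-181628) + 4805797/146693 = 13922*(-1/181628) + 4805797*(1/146693) = -6961/90814 + 4805797/146693 = 25612501105/783634006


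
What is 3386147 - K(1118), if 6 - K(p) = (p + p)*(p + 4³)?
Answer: 6029093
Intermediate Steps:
K(p) = 6 - 2*p*(64 + p) (K(p) = 6 - (p + p)*(p + 4³) = 6 - 2*p*(p + 64) = 6 - 2*p*(64 + p))
3386147 - K(1118) = 3386147 - (6 - 128*1118 - 2*1118²) = 3386147 - (6 - 143104 - 2*1249924) = 3386147 - (6 - 143104 - 2499848) = 3386147 - 1*(-2642946) = 3386147 + 2642946 = 6029093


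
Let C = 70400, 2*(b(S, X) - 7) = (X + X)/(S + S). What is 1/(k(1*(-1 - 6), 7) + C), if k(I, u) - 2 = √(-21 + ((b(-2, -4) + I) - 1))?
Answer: 70402/4956441625 - I*√21/4956441625 ≈ 1.4204e-5 - 9.2457e-10*I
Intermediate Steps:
b(S, X) = 7 + X/(2*S) (b(S, X) = 7 + ((X + X)/(S + S))/2 = 7 + ((2*X)/((2*S)))/2 = 7 + ((2*X)*(1/(2*S)))/2 = 7 + (X/S)/2 = 7 + X/(2*S))
k(I, u) = 2 + √(-14 + I) (k(I, u) = 2 + √(-21 + (((7 + (½)*(-4)/(-2)) + I) - 1)) = 2 + √(-21 + (((7 + (½)*(-4)*(-½)) + I) - 1)) = 2 + √(-21 + (((7 + 1) + I) - 1)) = 2 + √(-21 + ((8 + I) - 1)) = 2 + √(-21 + (7 + I)) = 2 + √(-14 + I))
1/(k(1*(-1 - 6), 7) + C) = 1/((2 + √(-14 + 1*(-1 - 6))) + 70400) = 1/((2 + √(-14 + 1*(-7))) + 70400) = 1/((2 + √(-14 - 7)) + 70400) = 1/((2 + √(-21)) + 70400) = 1/((2 + I*√21) + 70400) = 1/(70402 + I*√21)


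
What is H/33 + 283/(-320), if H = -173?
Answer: -64699/10560 ≈ -6.1268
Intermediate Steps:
H/33 + 283/(-320) = -173/33 + 283/(-320) = -173*1/33 + 283*(-1/320) = -173/33 - 283/320 = -64699/10560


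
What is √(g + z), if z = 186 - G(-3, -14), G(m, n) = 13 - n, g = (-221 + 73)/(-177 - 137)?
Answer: √3930809/157 ≈ 12.628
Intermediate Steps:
g = 74/157 (g = -148/(-314) = -148*(-1/314) = 74/157 ≈ 0.47134)
z = 159 (z = 186 - (13 - 1*(-14)) = 186 - (13 + 14) = 186 - 1*27 = 186 - 27 = 159)
√(g + z) = √(74/157 + 159) = √(25037/157) = √3930809/157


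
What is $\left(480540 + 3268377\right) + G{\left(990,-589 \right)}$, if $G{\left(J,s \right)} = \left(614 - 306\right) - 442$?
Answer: $3748783$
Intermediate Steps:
$G{\left(J,s \right)} = -134$ ($G{\left(J,s \right)} = 308 - 442 = -134$)
$\left(480540 + 3268377\right) + G{\left(990,-589 \right)} = \left(480540 + 3268377\right) - 134 = 3748917 - 134 = 3748783$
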